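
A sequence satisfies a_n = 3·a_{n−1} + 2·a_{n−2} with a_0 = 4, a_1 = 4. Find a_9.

With companion matrix B = [[3, 2], [1, 0]], [a_n, a_{n−1}]ᵀ = B·[a_{n−1}, a_{n−2}]ᵀ, so [a_9, a_8]ᵀ = B⁸·[a_1, a_0]ᵀ.
B⁸ = [[22363, 12558], [6279, 3526]], giving [a_9, a_8]ᵀ = [[139684], [39220]].

139684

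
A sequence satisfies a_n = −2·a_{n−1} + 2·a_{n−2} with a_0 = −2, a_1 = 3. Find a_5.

With companion matrix Q = [[−2, 2], [1, 0]], [a_n, a_{n−1}]ᵀ = Q·[a_{n−1}, a_{n−2}]ᵀ, so [a_5, a_4]ᵀ = Q⁴·[a_1, a_0]ᵀ.
Q⁴ = [[44, −32], [−16, 12]], giving [a_5, a_4]ᵀ = [[196], [−72]].

196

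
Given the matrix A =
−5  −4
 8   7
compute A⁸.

[[−6559, −6560], [13120, 13121]]

tr A = 2 and det A = −3, so the characteristic polynomial is λ² − (2)λ + (−3) with roots 3 and −1.
Eigenvectors give P = [[−1, −1], [2, 1]] with P⁻¹ = [[1, 1], [−2, −1]], and A = P·diag(3, −1)·P⁻¹.
Then A⁸ = P·diag(6561, 1)·P⁻¹ = [[−6561, −1], [13122, 1]] · [[1, 1], [−2, −1]] = [[−6559, −6560], [13120, 13121]].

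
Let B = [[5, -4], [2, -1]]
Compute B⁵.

[[485, -484], [242, -241]]

tr B = 4 and det B = 3, so the characteristic polynomial is λ² − (4)λ + (3) with roots 1 and 3.
Eigenvectors give P = [[-1, 2], [-1, 1]] with P⁻¹ = [[1, -2], [1, -1]], and B = P·diag(1, 3)·P⁻¹.
Then B⁵ = P·diag(1, 243)·P⁻¹ = [[-1, 486], [-1, 243]] · [[1, -2], [1, -1]] = [[485, -484], [242, -241]].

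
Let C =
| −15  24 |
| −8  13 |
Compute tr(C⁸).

6562

tr C = −2 and det C = −3, so the characteristic polynomial is λ² − (−2)λ + (−3) with roots 1 and −3.
Eigenvectors give P = [[3, −2], [2, −1]] with P⁻¹ = [[−1, 2], [−2, 3]], and C = P·diag(1, −3)·P⁻¹.
Then C⁸ = P·diag(1, 6561)·P⁻¹ = [[3, −13122], [2, −6561]] · [[−1, 2], [−2, 3]] = [[26241, −39360], [13120, −19679]].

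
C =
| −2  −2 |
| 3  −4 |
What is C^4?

[[−212, 96], [−144, −116]]

C^2 = [[−2, 12], [−18, 10]]
C^3 = [[40, −44], [66, −4]]
C^4 = [[−212, 96], [−144, −116]]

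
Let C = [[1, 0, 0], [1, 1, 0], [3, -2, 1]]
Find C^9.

[[1, 0, 0], [9, 1, 0], [-45, -18, 1]]

C = I + N where N = [[0, 0, 0], [1, 0, 0], [3, -2, 0]] is strictly lower-triangular, so N^3 = 0.
(I + N)^9 = I + 9·N + 36·N^2 = [[1, 0, 0], [9, 1, 0], [-45, -18, 1]].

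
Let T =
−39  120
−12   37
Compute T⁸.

tr T = −2 and det T = −3, so the characteristic polynomial is λ² − (−2)λ + (−3) with roots 1 and −3.
Eigenvectors give P = [[3, 10], [1, 3]] with P⁻¹ = [[−3, 10], [1, −3]], and T = P·diag(1, −3)·P⁻¹.
Then T⁸ = P·diag(1, 6561)·P⁻¹ = [[3, 65610], [1, 19683]] · [[−3, 10], [1, −3]] = [[65601, −196800], [19680, −59039]].

[[65601, −196800], [19680, −59039]]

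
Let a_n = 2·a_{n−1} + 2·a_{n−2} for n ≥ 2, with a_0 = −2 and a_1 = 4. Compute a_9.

6208

With companion matrix Q = [[2, 2], [1, 0]], [a_n, a_{n−1}]ᵀ = Q·[a_{n−1}, a_{n−2}]ᵀ, so [a_9, a_8]ᵀ = Q⁸·[a_1, a_0]ᵀ.
Q⁸ = [[2448, 1792], [896, 656]], giving [a_9, a_8]ᵀ = [[6208], [2272]].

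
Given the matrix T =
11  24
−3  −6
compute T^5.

tr T = 5 and det T = 6, so the characteristic polynomial is λ² − (5)λ + (6) with roots 3 and 2.
Eigenvectors give P = [[−3, −8], [1, 3]] with P⁻¹ = [[−3, −8], [1, 3]], and T = P·diag(3, 2)·P⁻¹.
Then T^5 = P·diag(243, 32)·P⁻¹ = [[−729, −256], [243, 96]] · [[−3, −8], [1, 3]] = [[1931, 5064], [−633, −1656]].

[[1931, 5064], [−633, −1656]]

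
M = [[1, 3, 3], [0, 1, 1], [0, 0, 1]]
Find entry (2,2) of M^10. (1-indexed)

1

M = I + N where N = [[0, 3, 3], [0, 0, 1], [0, 0, 0]] is strictly upper-triangular, so N^3 = 0.
(I + N)^10 = I + 10·N + 45·N^2 = [[1, 30, 165], [0, 1, 10], [0, 0, 1]].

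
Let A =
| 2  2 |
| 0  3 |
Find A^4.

[[16, 130], [0, 81]]

A^2 = [[4, 10], [0, 9]]
A^3 = [[8, 38], [0, 27]]
A^4 = [[16, 130], [0, 81]]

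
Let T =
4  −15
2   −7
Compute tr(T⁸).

257

tr T = −3 and det T = 2, so the characteristic polynomial is λ² − (−3)λ + (2) with roots −2 and −1.
Eigenvectors give P = [[5, 3], [2, 1]] with P⁻¹ = [[−1, 3], [2, −5]], and T = P·diag(−2, −1)·P⁻¹.
Then T⁸ = P·diag(256, 1)·P⁻¹ = [[1280, 3], [512, 1]] · [[−1, 3], [2, −5]] = [[−1274, 3825], [−510, 1531]].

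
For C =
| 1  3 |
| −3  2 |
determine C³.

[[−35, −6], [6, −37]]

C² = [[−8, 9], [−9, −5]]
C³ = [[−35, −6], [6, −37]]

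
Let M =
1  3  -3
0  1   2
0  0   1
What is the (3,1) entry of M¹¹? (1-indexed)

M = I + N where N = [[0, 3, -3], [0, 0, 2], [0, 0, 0]] is strictly upper-triangular, so N³ = 0.
(I + N)¹¹ = I + 11·N + 55·N² = [[1, 33, 297], [0, 1, 22], [0, 0, 1]].

0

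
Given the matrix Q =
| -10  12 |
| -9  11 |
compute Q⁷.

[[-388, 516], [-387, 515]]

tr Q = 1 and det Q = -2, so the characteristic polynomial is λ² − (1)λ + (-2) with roots 2 and -1.
Eigenvectors give P = [[1, 4], [1, 3]] with P⁻¹ = [[-3, 4], [1, -1]], and Q = P·diag(2, -1)·P⁻¹.
Then Q⁷ = P·diag(128, -1)·P⁻¹ = [[128, -4], [128, -3]] · [[-3, 4], [1, -1]] = [[-388, 516], [-387, 515]].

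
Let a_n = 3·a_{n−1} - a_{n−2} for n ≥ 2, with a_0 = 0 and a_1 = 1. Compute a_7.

377

With companion matrix C = [[3, -1], [1, 0]], [a_n, a_{n−1}]ᵀ = C·[a_{n−1}, a_{n−2}]ᵀ, so [a_7, a_6]ᵀ = C^6·[a_1, a_0]ᵀ.
C^6 = [[377, -144], [144, -55]], giving [a_7, a_6]ᵀ = [[377], [144]].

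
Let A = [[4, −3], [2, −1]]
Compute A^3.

[[22, −21], [14, −13]]

tr A = 3 and det A = 2, so the characteristic polynomial is λ² − (3)λ + (2) with roots 1 and 2.
Eigenvectors give P = [[1, 3], [1, 2]] with P⁻¹ = [[−2, 3], [1, −1]], and A = P·diag(1, 2)·P⁻¹.
Then A^3 = P·diag(1, 8)·P⁻¹ = [[1, 24], [1, 16]] · [[−2, 3], [1, −1]] = [[22, −21], [14, −13]].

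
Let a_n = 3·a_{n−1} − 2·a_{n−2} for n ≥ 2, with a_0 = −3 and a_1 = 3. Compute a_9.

3063

With companion matrix A = [[3, −2], [1, 0]], [a_n, a_{n−1}]ᵀ = A·[a_{n−1}, a_{n−2}]ᵀ, so [a_9, a_8]ᵀ = A^8·[a_1, a_0]ᵀ.
A^8 = [[511, −510], [255, −254]], giving [a_9, a_8]ᵀ = [[3063], [1527]].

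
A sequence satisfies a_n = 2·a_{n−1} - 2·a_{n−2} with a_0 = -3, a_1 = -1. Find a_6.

With companion matrix C = [[2, -2], [1, 0]], [a_n, a_{n−1}]ᵀ = C·[a_{n−1}, a_{n−2}]ᵀ, so [a_6, a_5]ᵀ = C^5·[a_1, a_0]ᵀ.
C^5 = [[-8, 8], [-4, 0]], giving [a_6, a_5]ᵀ = [[-16], [4]].

-16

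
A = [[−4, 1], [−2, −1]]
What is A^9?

[[−38854, 19171], [−38342, 18659]]

tr A = −5 and det A = 6, so the characteristic polynomial is λ² − (−5)λ + (6) with roots −3 and −2.
Eigenvectors give P = [[−1, 1], [−1, 2]] with P⁻¹ = [[−2, 1], [−1, 1]], and A = P·diag(−3, −2)·P⁻¹.
Then A^9 = P·diag(−19683, −512)·P⁻¹ = [[19683, −512], [19683, −1024]] · [[−2, 1], [−1, 1]] = [[−38854, 19171], [−38342, 18659]].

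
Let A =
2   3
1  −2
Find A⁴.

[[49, 0], [0, 49]]

A² = [[7, 0], [0, 7]]
A³ = [[14, 21], [7, −14]]
A⁴ = [[49, 0], [0, 49]]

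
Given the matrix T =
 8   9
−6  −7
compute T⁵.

[[98, 99], [−66, −67]]

tr T = 1 and det T = −2, so the characteristic polynomial is λ² − (1)λ + (−2) with roots −1 and 2.
Eigenvectors give P = [[1, −3], [−1, 2]] with P⁻¹ = [[−2, −3], [−1, −1]], and T = P·diag(−1, 2)·P⁻¹.
Then T⁵ = P·diag(−1, 32)·P⁻¹ = [[−1, −96], [1, 64]] · [[−2, −3], [−1, −1]] = [[98, 99], [−66, −67]].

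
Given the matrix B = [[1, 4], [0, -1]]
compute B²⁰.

[[1, 0], [0, 1]]

B² = I (check: tr B = 0 and det B = -1), so B²⁰ = I since 20 is even.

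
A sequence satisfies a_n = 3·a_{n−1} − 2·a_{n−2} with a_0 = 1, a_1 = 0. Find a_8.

−254

With companion matrix C = [[3, −2], [1, 0]], [a_n, a_{n−1}]ᵀ = C·[a_{n−1}, a_{n−2}]ᵀ, so [a_8, a_7]ᵀ = C⁷·[a_1, a_0]ᵀ.
C⁷ = [[255, −254], [127, −126]], giving [a_8, a_7]ᵀ = [[−254], [−126]].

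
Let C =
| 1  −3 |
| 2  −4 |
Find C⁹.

[[1021, −1533], [1022, −1534]]

tr C = −3 and det C = 2, so the characteristic polynomial is λ² − (−3)λ + (2) with roots −1 and −2.
Eigenvectors give P = [[3, 1], [2, 1]] with P⁻¹ = [[1, −1], [−2, 3]], and C = P·diag(−1, −2)·P⁻¹.
Then C⁹ = P·diag(−1, −512)·P⁻¹ = [[−3, −512], [−2, −512]] · [[1, −1], [−2, 3]] = [[1021, −1533], [1022, −1534]].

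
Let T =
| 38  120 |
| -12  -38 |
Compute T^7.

[[2432, 7680], [-768, -2432]]

tr T = 0 and det T = -4, so the characteristic polynomial is λ² − (0)λ + (-4) with roots -2 and 2.
Eigenvectors give P = [[3, 10], [-1, -3]] with P⁻¹ = [[-3, -10], [1, 3]], and T = P·diag(-2, 2)·P⁻¹.
Then T^7 = P·diag(-128, 128)·P⁻¹ = [[-384, 1280], [128, -384]] · [[-3, -10], [1, 3]] = [[2432, 7680], [-768, -2432]].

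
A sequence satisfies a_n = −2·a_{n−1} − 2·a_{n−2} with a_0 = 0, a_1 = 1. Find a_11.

With companion matrix Q = [[−2, −2], [1, 0]], [a_n, a_{n−1}]ᵀ = Q·[a_{n−1}, a_{n−2}]ᵀ, so [a_11, a_10]ᵀ = Q¹⁰·[a_1, a_0]ᵀ.
Q¹⁰ = [[32, 64], [−32, −32]], giving [a_11, a_10]ᵀ = [[32], [−32]].

32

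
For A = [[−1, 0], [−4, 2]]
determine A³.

[[−1, 0], [−12, 8]]

A² = [[1, 0], [−4, 4]]
A³ = [[−1, 0], [−12, 8]]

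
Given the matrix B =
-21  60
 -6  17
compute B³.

tr B = -4 and det B = 3, so the characteristic polynomial is λ² − (-4)λ + (3) with roots -3 and -1.
Eigenvectors give P = [[10, 3], [3, 1]] with P⁻¹ = [[1, -3], [-3, 10]], and B = P·diag(-3, -1)·P⁻¹.
Then B³ = P·diag(-27, -1)·P⁻¹ = [[-270, -3], [-81, -1]] · [[1, -3], [-3, 10]] = [[-261, 780], [-78, 233]].

[[-261, 780], [-78, 233]]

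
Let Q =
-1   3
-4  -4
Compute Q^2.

[[-11, -15], [20, 4]]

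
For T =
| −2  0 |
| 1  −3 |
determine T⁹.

tr T = −5 and det T = 6, so the characteristic polynomial is λ² − (−5)λ + (6) with roots −2 and −3.
Eigenvectors give P = [[−1, 0], [−1, 1]] with P⁻¹ = [[−1, 0], [−1, 1]], and T = P·diag(−2, −3)·P⁻¹.
Then T⁹ = P·diag(−512, −19683)·P⁻¹ = [[512, 0], [512, −19683]] · [[−1, 0], [−1, 1]] = [[−512, 0], [19171, −19683]].

[[−512, 0], [19171, −19683]]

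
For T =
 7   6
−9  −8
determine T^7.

tr T = −1 and det T = −2, so the characteristic polynomial is λ² − (−1)λ + (−2) with roots −2 and 1.
Eigenvectors give P = [[−2, −1], [3, 1]] with P⁻¹ = [[1, 1], [−3, −2]], and T = P·diag(−2, 1)·P⁻¹.
Then T^7 = P·diag(−128, 1)·P⁻¹ = [[256, −1], [−384, 1]] · [[1, 1], [−3, −2]] = [[259, 258], [−387, −386]].

[[259, 258], [−387, −386]]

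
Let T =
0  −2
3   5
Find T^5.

[[−390, −422], [633, 665]]

tr T = 5 and det T = 6, so the characteristic polynomial is λ² − (5)λ + (6) with roots 3 and 2.
Eigenvectors give P = [[−2, −1], [3, 1]] with P⁻¹ = [[1, 1], [−3, −2]], and T = P·diag(3, 2)·P⁻¹.
Then T^5 = P·diag(243, 32)·P⁻¹ = [[−486, −32], [729, 32]] · [[1, 1], [−3, −2]] = [[−390, −422], [633, 665]].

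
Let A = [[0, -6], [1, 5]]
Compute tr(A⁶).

793

tr A = 5 and det A = 6, so the characteristic polynomial is λ² − (5)λ + (6) with roots 2 and 3.
Eigenvectors give P = [[3, -2], [-1, 1]] with P⁻¹ = [[1, 2], [1, 3]], and A = P·diag(2, 3)·P⁻¹.
Then A⁶ = P·diag(64, 729)·P⁻¹ = [[192, -1458], [-64, 729]] · [[1, 2], [1, 3]] = [[-1266, -3990], [665, 2059]].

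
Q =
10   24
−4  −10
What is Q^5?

tr Q = 0 and det Q = −4, so the characteristic polynomial is λ² − (0)λ + (−4) with roots −2 and 2.
Eigenvectors give P = [[−2, −3], [1, 1]] with P⁻¹ = [[1, 3], [−1, −2]], and Q = P·diag(−2, 2)·P⁻¹.
Then Q^5 = P·diag(−32, 32)·P⁻¹ = [[64, −96], [−32, 32]] · [[1, 3], [−1, −2]] = [[160, 384], [−64, −160]].

[[160, 384], [−64, −160]]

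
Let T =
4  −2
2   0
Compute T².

[[12, −8], [8, −4]]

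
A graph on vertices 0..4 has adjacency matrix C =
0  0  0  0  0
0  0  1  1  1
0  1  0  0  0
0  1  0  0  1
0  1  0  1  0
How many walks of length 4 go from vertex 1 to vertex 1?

11

The number of length-4 walks from vertex 1 to vertex 1 is entry (1,1) of C⁴, where C is the adjacency matrix.
C² = [[0, 0, 0, 0, 0], [0, 3, 0, 1, 1], [0, 0, 1, 1, 1], [0, 1, 1, 2, 1], [0, 1, 1, 1, 2]]
C³ = [[0, 0, 0, 0, 0], [0, 2, 3, 4, 4], [0, 3, 0, 1, 1], [0, 4, 1, 2, 3], [0, 4, 1, 3, 2]]
C⁴ = [[0, 0, 0, 0, 0], [0, 11, 2, 6, 6], [0, 2, 3, 4, 4], [0, 6, 4, 7, 6], [0, 6, 4, 6, 7]]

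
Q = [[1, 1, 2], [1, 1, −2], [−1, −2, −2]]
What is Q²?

[[0, −2, −4], [4, 6, 4], [−1, 1, 6]]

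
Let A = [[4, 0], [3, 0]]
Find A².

[[16, 0], [12, 0]]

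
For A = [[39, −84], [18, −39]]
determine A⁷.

[[28431, −61236], [13122, −28431]]

tr A = 0 and det A = −9, so the characteristic polynomial is λ² − (0)λ + (−9) with roots 3 and −3.
Eigenvectors give P = [[7, 2], [3, 1]] with P⁻¹ = [[1, −2], [−3, 7]], and A = P·diag(3, −3)·P⁻¹.
Then A⁷ = P·diag(2187, −2187)·P⁻¹ = [[15309, −4374], [6561, −2187]] · [[1, −2], [−3, 7]] = [[28431, −61236], [13122, −28431]].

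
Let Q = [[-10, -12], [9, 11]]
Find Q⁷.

[[-388, -516], [387, 515]]

tr Q = 1 and det Q = -2, so the characteristic polynomial is λ² − (1)λ + (-2) with roots -1 and 2.
Eigenvectors give P = [[4, 1], [-3, -1]] with P⁻¹ = [[1, 1], [-3, -4]], and Q = P·diag(-1, 2)·P⁻¹.
Then Q⁷ = P·diag(-1, 128)·P⁻¹ = [[-4, 128], [3, -128]] · [[1, 1], [-3, -4]] = [[-388, -516], [387, 515]].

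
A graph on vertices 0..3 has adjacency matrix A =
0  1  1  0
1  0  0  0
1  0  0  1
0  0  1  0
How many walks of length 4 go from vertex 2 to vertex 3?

The number of length-4 walks from vertex 2 to vertex 3 is entry (2,3) of A^4, where A is the adjacency matrix.
A^2 = [[2, 0, 0, 1], [0, 1, 1, 0], [0, 1, 2, 0], [1, 0, 0, 1]]
A^3 = [[0, 2, 3, 0], [2, 0, 0, 1], [3, 0, 0, 2], [0, 1, 2, 0]]
A^4 = [[5, 0, 0, 3], [0, 2, 3, 0], [0, 3, 5, 0], [3, 0, 0, 2]]

0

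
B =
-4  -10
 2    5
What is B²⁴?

B² = B (a projection; rank 1, trace 1), so B²⁴ = B.

[[-4, -10], [2, 5]]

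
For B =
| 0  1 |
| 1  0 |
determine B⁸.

B² = I (check: tr B = 0 and det B = -1), so B⁸ = I since 8 is even.

[[1, 0], [0, 1]]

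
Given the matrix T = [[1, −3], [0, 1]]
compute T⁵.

T = I + N where N = [[0, −3], [0, 0]] is strictly upper-triangular, so N² = 0.
(I + N)⁵ = I + 5·N = [[1, −15], [0, 1]].

[[1, −15], [0, 1]]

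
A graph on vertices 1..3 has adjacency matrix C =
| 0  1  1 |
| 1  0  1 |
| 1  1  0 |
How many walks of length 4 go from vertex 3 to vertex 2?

The number of length-4 walks from vertex 3 to vertex 2 is entry (3,2) of C⁴, where C is the adjacency matrix.
C² = [[2, 1, 1], [1, 2, 1], [1, 1, 2]]
C³ = [[2, 3, 3], [3, 2, 3], [3, 3, 2]]
C⁴ = [[6, 5, 5], [5, 6, 5], [5, 5, 6]]

5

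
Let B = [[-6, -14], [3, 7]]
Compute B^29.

[[-6, -14], [3, 7]]

B² = B (a projection; rank 1, trace 1), so B^29 = B.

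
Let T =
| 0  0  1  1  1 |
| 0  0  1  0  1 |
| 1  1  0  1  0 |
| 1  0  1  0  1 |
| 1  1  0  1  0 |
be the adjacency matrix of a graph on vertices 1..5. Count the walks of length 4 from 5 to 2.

The number of length-4 walks from vertex 5 to vertex 2 is entry (5,2) of T⁴, where T is the adjacency matrix.
T² = [[3, 2, 1, 2, 1], [2, 2, 0, 2, 0], [1, 0, 3, 1, 3], [2, 2, 1, 3, 1], [1, 0, 3, 1, 3]]
T³ = [[4, 2, 7, 5, 7], [2, 0, 6, 2, 6], [7, 6, 2, 7, 2], [5, 2, 7, 4, 7], [7, 6, 2, 7, 2]]
T⁴ = [[19, 14, 11, 18, 11], [14, 12, 4, 14, 4], [11, 4, 20, 11, 20], [18, 14, 11, 19, 11], [11, 4, 20, 11, 20]]

4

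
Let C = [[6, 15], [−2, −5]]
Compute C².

[[6, 15], [−2, −5]]

C² = C (a projection; rank 1, trace 1), so C² = C.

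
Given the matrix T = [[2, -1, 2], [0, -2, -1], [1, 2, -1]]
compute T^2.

[[6, 4, 3], [-1, 2, 3], [1, -7, 1]]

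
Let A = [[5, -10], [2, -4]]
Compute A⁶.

[[5, -10], [2, -4]]

A² = A (a projection; rank 1, trace 1), so A⁶ = A.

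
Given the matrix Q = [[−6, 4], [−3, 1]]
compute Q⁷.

tr Q = −5 and det Q = 6, so the characteristic polynomial is λ² − (−5)λ + (6) with roots −3 and −2.
Eigenvectors give P = [[4, 1], [3, 1]] with P⁻¹ = [[1, −1], [−3, 4]], and Q = P·diag(−3, −2)·P⁻¹.
Then Q⁷ = P·diag(−2187, −128)·P⁻¹ = [[−8748, −128], [−6561, −128]] · [[1, −1], [−3, 4]] = [[−8364, 8236], [−6177, 6049]].

[[−8364, 8236], [−6177, 6049]]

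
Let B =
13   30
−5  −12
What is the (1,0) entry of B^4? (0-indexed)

tr B = 1 and det B = −6, so the characteristic polynomial is λ² − (1)λ + (−6) with roots 3 and −2.
Eigenvectors give P = [[−3, −2], [1, 1]] with P⁻¹ = [[−1, −2], [1, 3]], and B = P·diag(3, −2)·P⁻¹.
Then B^4 = P·diag(81, 16)·P⁻¹ = [[−243, −32], [81, 16]] · [[−1, −2], [1, 3]] = [[211, 390], [−65, −114]].

−65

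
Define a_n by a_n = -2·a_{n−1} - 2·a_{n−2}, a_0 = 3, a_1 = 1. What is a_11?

224

With companion matrix M = [[-2, -2], [1, 0]], [a_n, a_{n−1}]ᵀ = M·[a_{n−1}, a_{n−2}]ᵀ, so [a_11, a_10]ᵀ = M¹⁰·[a_1, a_0]ᵀ.
M¹⁰ = [[32, 64], [-32, -32]], giving [a_11, a_10]ᵀ = [[224], [-128]].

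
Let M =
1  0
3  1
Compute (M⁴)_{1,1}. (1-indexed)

M = I + N where N = [[0, 0], [3, 0]] is strictly lower-triangular, so N² = 0.
(I + N)⁴ = I + 4·N = [[1, 0], [12, 1]].

1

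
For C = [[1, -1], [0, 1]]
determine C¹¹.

[[1, -11], [0, 1]]

C = I + N where N = [[0, -1], [0, 0]] is strictly upper-triangular, so N² = 0.
(I + N)¹¹ = I + 11·N = [[1, -11], [0, 1]].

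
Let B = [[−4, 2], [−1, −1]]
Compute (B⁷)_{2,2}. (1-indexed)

tr B = −5 and det B = 6, so the characteristic polynomial is λ² − (−5)λ + (6) with roots −3 and −2.
Eigenvectors give P = [[−2, −1], [−1, −1]] with P⁻¹ = [[−1, 1], [1, −2]], and B = P·diag(−3, −2)·P⁻¹.
Then B⁷ = P·diag(−2187, −128)·P⁻¹ = [[4374, 128], [2187, 128]] · [[−1, 1], [1, −2]] = [[−4246, 4118], [−2059, 1931]].

1931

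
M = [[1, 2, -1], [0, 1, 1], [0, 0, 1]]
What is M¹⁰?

[[1, 20, 80], [0, 1, 10], [0, 0, 1]]

M = I + N where N = [[0, 2, -1], [0, 0, 1], [0, 0, 0]] is strictly upper-triangular, so N³ = 0.
(I + N)¹⁰ = I + 10·N + 45·N² = [[1, 20, 80], [0, 1, 10], [0, 0, 1]].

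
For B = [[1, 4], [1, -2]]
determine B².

[[5, -4], [-1, 8]]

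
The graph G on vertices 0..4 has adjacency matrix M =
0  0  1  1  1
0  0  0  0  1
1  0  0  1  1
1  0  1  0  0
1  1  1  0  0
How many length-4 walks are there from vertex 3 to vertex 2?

The number of length-4 walks from vertex 3 to vertex 2 is entry (3,2) of M⁴, where M is the adjacency matrix.
M² = [[3, 1, 2, 1, 1], [1, 1, 1, 0, 0], [2, 1, 3, 1, 1], [1, 0, 1, 2, 2], [1, 0, 1, 2, 3]]
M³ = [[4, 1, 5, 5, 6], [1, 0, 1, 2, 3], [5, 1, 4, 5, 6], [5, 2, 5, 2, 2], [6, 3, 6, 2, 2]]
M⁴ = [[16, 6, 15, 9, 10], [6, 3, 6, 2, 2], [15, 6, 16, 9, 10], [9, 2, 9, 10, 12], [10, 2, 10, 12, 15]]

9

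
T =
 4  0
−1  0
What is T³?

T² = [[16, 0], [−4, 0]]
T³ = [[64, 0], [−16, 0]]

[[64, 0], [−16, 0]]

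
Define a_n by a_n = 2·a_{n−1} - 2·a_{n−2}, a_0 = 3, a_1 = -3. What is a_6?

48

With companion matrix C = [[2, -2], [1, 0]], [a_n, a_{n−1}]ᵀ = C·[a_{n−1}, a_{n−2}]ᵀ, so [a_6, a_5]ᵀ = C⁵·[a_1, a_0]ᵀ.
C⁵ = [[-8, 8], [-4, 0]], giving [a_6, a_5]ᵀ = [[48], [12]].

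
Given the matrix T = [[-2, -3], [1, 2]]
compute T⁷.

[[-2, -3], [1, 2]]

T² = I (check: tr T = 0 and det T = -1), so T⁷ = T since 7 is odd.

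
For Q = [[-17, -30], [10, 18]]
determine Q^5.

tr Q = 1 and det Q = -6, so the characteristic polynomial is λ² − (1)λ + (-6) with roots 3 and -2.
Eigenvectors give P = [[-3, -2], [2, 1]] with P⁻¹ = [[1, 2], [-2, -3]], and Q = P·diag(3, -2)·P⁻¹.
Then Q^5 = P·diag(243, -32)·P⁻¹ = [[-729, 64], [486, -32]] · [[1, 2], [-2, -3]] = [[-857, -1650], [550, 1068]].

[[-857, -1650], [550, 1068]]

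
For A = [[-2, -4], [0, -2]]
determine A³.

A² = [[4, 16], [0, 4]]
A³ = [[-8, -48], [0, -8]]

[[-8, -48], [0, -8]]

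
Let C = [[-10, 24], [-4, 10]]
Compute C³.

tr C = 0 and det C = -4, so the characteristic polynomial is λ² − (0)λ + (-4) with roots 2 and -2.
Eigenvectors give P = [[2, -3], [1, -1]] with P⁻¹ = [[-1, 3], [-1, 2]], and C = P·diag(2, -2)·P⁻¹.
Then C³ = P·diag(8, -8)·P⁻¹ = [[16, 24], [8, 8]] · [[-1, 3], [-1, 2]] = [[-40, 96], [-16, 40]].

[[-40, 96], [-16, 40]]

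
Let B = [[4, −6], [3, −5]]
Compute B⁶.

[[−62, 126], [−63, 127]]

tr B = −1 and det B = −2, so the characteristic polynomial is λ² − (−1)λ + (−2) with roots −2 and 1.
Eigenvectors give P = [[−1, 2], [−1, 1]] with P⁻¹ = [[1, −2], [1, −1]], and B = P·diag(−2, 1)·P⁻¹.
Then B⁶ = P·diag(64, 1)·P⁻¹ = [[−64, 2], [−64, 1]] · [[1, −2], [1, −1]] = [[−62, 126], [−63, 127]].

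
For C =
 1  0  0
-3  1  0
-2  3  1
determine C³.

[[1, 0, 0], [-9, 1, 0], [-33, 9, 1]]

C = I + N where N = [[0, 0, 0], [-3, 0, 0], [-2, 3, 0]] is strictly lower-triangular, so N³ = 0.
(I + N)³ = I + 3·N + 3·N² = [[1, 0, 0], [-9, 1, 0], [-33, 9, 1]].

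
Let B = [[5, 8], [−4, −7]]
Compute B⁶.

[[−727, −1456], [728, 1457]]

tr B = −2 and det B = −3, so the characteristic polynomial is λ² − (−2)λ + (−3) with roots −3 and 1.
Eigenvectors give P = [[1, −2], [−1, 1]] with P⁻¹ = [[−1, −2], [−1, −1]], and B = P·diag(−3, 1)·P⁻¹.
Then B⁶ = P·diag(729, 1)·P⁻¹ = [[729, −2], [−729, 1]] · [[−1, −2], [−1, −1]] = [[−727, −1456], [728, 1457]].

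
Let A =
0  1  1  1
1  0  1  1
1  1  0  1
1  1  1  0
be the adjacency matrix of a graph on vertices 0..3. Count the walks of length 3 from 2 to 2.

6

The number of length-3 walks from vertex 2 to vertex 2 is entry (2,2) of A³, where A is the adjacency matrix.
A² = [[3, 2, 2, 2], [2, 3, 2, 2], [2, 2, 3, 2], [2, 2, 2, 3]]
A³ = [[6, 7, 7, 7], [7, 6, 7, 7], [7, 7, 6, 7], [7, 7, 7, 6]]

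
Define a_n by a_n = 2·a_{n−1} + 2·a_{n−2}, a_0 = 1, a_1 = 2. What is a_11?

With companion matrix T = [[2, 2], [1, 0]], [a_n, a_{n−1}]ᵀ = T·[a_{n−1}, a_{n−2}]ᵀ, so [a_11, a_10]ᵀ = T¹⁰·[a_1, a_0]ᵀ.
T¹⁰ = [[18272, 13376], [6688, 4896]], giving [a_11, a_10]ᵀ = [[49920], [18272]].

49920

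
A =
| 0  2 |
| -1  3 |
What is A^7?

[[-126, 254], [-127, 255]]

tr A = 3 and det A = 2, so the characteristic polynomial is λ² − (3)λ + (2) with roots 1 and 2.
Eigenvectors give P = [[2, 1], [1, 1]] with P⁻¹ = [[1, -1], [-1, 2]], and A = P·diag(1, 2)·P⁻¹.
Then A^7 = P·diag(1, 128)·P⁻¹ = [[2, 128], [1, 128]] · [[1, -1], [-1, 2]] = [[-126, 254], [-127, 255]].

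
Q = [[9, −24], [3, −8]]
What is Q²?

Q² = Q (a projection; rank 1, trace 1), so Q² = Q.

[[9, −24], [3, −8]]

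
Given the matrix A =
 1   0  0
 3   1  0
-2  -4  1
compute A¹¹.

[[1, 0, 0], [33, 1, 0], [-682, -44, 1]]

A = I + N where N = [[0, 0, 0], [3, 0, 0], [-2, -4, 0]] is strictly lower-triangular, so N³ = 0.
(I + N)¹¹ = I + 11·N + 55·N² = [[1, 0, 0], [33, 1, 0], [-682, -44, 1]].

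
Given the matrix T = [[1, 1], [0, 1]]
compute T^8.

T = I + N where N = [[0, 1], [0, 0]] is strictly upper-triangular, so N^2 = 0.
(I + N)^8 = I + 8·N = [[1, 8], [0, 1]].

[[1, 8], [0, 1]]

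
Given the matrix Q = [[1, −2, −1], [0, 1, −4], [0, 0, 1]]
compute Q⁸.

[[1, −16, 216], [0, 1, −32], [0, 0, 1]]

Q = I + N where N = [[0, −2, −1], [0, 0, −4], [0, 0, 0]] is strictly upper-triangular, so N³ = 0.
(I + N)⁸ = I + 8·N + 28·N² = [[1, −16, 216], [0, 1, −32], [0, 0, 1]].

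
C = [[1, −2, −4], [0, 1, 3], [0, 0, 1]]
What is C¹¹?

[[1, −22, −374], [0, 1, 33], [0, 0, 1]]

C = I + N where N = [[0, −2, −4], [0, 0, 3], [0, 0, 0]] is strictly upper-triangular, so N³ = 0.
(I + N)¹¹ = I + 11·N + 55·N² = [[1, −22, −374], [0, 1, 33], [0, 0, 1]].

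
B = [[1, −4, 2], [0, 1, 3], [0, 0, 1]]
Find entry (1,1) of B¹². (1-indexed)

1

B = I + N where N = [[0, −4, 2], [0, 0, 3], [0, 0, 0]] is strictly upper-triangular, so N³ = 0.
(I + N)¹² = I + 12·N + 66·N² = [[1, −48, −768], [0, 1, 36], [0, 0, 1]].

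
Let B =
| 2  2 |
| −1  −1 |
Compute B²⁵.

[[2, 2], [−1, −1]]

B² = B (a projection; rank 1, trace 1), so B²⁵ = B.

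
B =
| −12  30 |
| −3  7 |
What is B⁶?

tr B = −5 and det B = 6, so the characteristic polynomial is λ² − (−5)λ + (6) with roots −2 and −3.
Eigenvectors give P = [[−3, −10], [−1, −3]] with P⁻¹ = [[3, −10], [−1, 3]], and B = P·diag(−2, −3)·P⁻¹.
Then B⁶ = P·diag(64, 729)·P⁻¹ = [[−192, −7290], [−64, −2187]] · [[3, −10], [−1, 3]] = [[6714, −19950], [1995, −5921]].

[[6714, −19950], [1995, −5921]]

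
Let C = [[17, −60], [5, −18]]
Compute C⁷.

tr C = −1 and det C = −6, so the characteristic polynomial is λ² − (−1)λ + (−6) with roots −3 and 2.
Eigenvectors give P = [[3, 4], [1, 1]] with P⁻¹ = [[−1, 4], [1, −3]], and C = P·diag(−3, 2)·P⁻¹.
Then C⁷ = P·diag(−2187, 128)·P⁻¹ = [[−6561, 512], [−2187, 128]] · [[−1, 4], [1, −3]] = [[7073, −27780], [2315, −9132]].

[[7073, −27780], [2315, −9132]]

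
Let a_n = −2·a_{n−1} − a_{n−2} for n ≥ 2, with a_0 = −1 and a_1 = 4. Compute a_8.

−25

With companion matrix T = [[−2, −1], [1, 0]], [a_n, a_{n−1}]ᵀ = T·[a_{n−1}, a_{n−2}]ᵀ, so [a_8, a_7]ᵀ = T⁷·[a_1, a_0]ᵀ.
T⁷ = [[−8, −7], [7, 6]], giving [a_8, a_7]ᵀ = [[−25], [22]].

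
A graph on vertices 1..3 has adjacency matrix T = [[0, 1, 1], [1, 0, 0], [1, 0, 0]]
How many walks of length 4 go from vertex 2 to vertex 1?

The number of length-4 walks from vertex 2 to vertex 1 is entry (2,1) of T^4, where T is the adjacency matrix.
T^2 = [[2, 0, 0], [0, 1, 1], [0, 1, 1]]
T^3 = [[0, 2, 2], [2, 0, 0], [2, 0, 0]]
T^4 = [[4, 0, 0], [0, 2, 2], [0, 2, 2]]

0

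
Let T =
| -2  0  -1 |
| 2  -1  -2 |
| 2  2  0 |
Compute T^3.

T^2 = [[2, -2, 2], [-10, -3, 0], [0, -2, -6]]
T^3 = [[-4, 6, 2], [14, 3, 16], [-16, -10, 4]]

[[-4, 6, 2], [14, 3, 16], [-16, -10, 4]]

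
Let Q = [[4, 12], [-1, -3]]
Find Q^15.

Q² = Q (a projection; rank 1, trace 1), so Q^15 = Q.

[[4, 12], [-1, -3]]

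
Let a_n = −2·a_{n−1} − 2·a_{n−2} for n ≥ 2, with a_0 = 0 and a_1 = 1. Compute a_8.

With companion matrix T = [[−2, −2], [1, 0]], [a_n, a_{n−1}]ᵀ = T·[a_{n−1}, a_{n−2}]ᵀ, so [a_8, a_7]ᵀ = T⁷·[a_1, a_0]ᵀ.
T⁷ = [[0, 16], [−8, −16]], giving [a_8, a_7]ᵀ = [[0], [−8]].

0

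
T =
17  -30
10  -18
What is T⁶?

tr T = -1 and det T = -6, so the characteristic polynomial is λ² − (-1)λ + (-6) with roots 2 and -3.
Eigenvectors give P = [[2, -3], [1, -2]] with P⁻¹ = [[2, -3], [1, -2]], and T = P·diag(2, -3)·P⁻¹.
Then T⁶ = P·diag(64, 729)·P⁻¹ = [[128, -2187], [64, -1458]] · [[2, -3], [1, -2]] = [[-1931, 3990], [-1330, 2724]].

[[-1931, 3990], [-1330, 2724]]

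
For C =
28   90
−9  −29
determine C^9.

[[4618, 15390], [−1539, −5129]]

tr C = −1 and det C = −2, so the characteristic polynomial is λ² − (−1)λ + (−2) with roots 1 and −2.
Eigenvectors give P = [[10, −3], [−3, 1]] with P⁻¹ = [[1, 3], [3, 10]], and C = P·diag(1, −2)·P⁻¹.
Then C^9 = P·diag(1, −512)·P⁻¹ = [[10, 1536], [−3, −512]] · [[1, 3], [3, 10]] = [[4618, 15390], [−1539, −5129]].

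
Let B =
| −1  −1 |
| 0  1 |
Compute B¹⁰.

[[1, 0], [0, 1]]

B² = I (check: tr B = 0 and det B = −1), so B¹⁰ = I since 10 is even.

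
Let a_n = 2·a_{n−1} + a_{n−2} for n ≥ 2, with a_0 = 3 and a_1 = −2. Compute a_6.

With companion matrix B = [[2, 1], [1, 0]], [a_n, a_{n−1}]ᵀ = B·[a_{n−1}, a_{n−2}]ᵀ, so [a_6, a_5]ᵀ = B⁵·[a_1, a_0]ᵀ.
B⁵ = [[70, 29], [29, 12]], giving [a_6, a_5]ᵀ = [[−53], [−22]].

−53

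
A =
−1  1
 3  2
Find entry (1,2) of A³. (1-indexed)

A² = [[4, 1], [3, 7]]
A³ = [[−1, 6], [18, 17]]

6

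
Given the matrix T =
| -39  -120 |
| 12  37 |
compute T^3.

tr T = -2 and det T = -3, so the characteristic polynomial is λ² − (-2)λ + (-3) with roots 1 and -3.
Eigenvectors give P = [[3, 10], [-1, -3]] with P⁻¹ = [[-3, -10], [1, 3]], and T = P·diag(1, -3)·P⁻¹.
Then T^3 = P·diag(1, -27)·P⁻¹ = [[3, -270], [-1, 81]] · [[-3, -10], [1, 3]] = [[-279, -840], [84, 253]].

[[-279, -840], [84, 253]]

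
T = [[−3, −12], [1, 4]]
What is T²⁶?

T² = T (a projection; rank 1, trace 1), so T²⁶ = T.

[[−3, −12], [1, 4]]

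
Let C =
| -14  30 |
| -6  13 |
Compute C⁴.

[[76, -150], [30, -59]]

tr C = -1 and det C = -2, so the characteristic polynomial is λ² − (-1)λ + (-2) with roots 1 and -2.
Eigenvectors give P = [[2, -5], [1, -2]] with P⁻¹ = [[-2, 5], [-1, 2]], and C = P·diag(1, -2)·P⁻¹.
Then C⁴ = P·diag(1, 16)·P⁻¹ = [[2, -80], [1, -32]] · [[-2, 5], [-1, 2]] = [[76, -150], [30, -59]].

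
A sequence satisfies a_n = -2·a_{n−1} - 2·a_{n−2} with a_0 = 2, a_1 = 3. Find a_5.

-12

With companion matrix A = [[-2, -2], [1, 0]], [a_n, a_{n−1}]ᵀ = A·[a_{n−1}, a_{n−2}]ᵀ, so [a_5, a_4]ᵀ = A⁴·[a_1, a_0]ᵀ.
A⁴ = [[-4, 0], [0, -4]], giving [a_5, a_4]ᵀ = [[-12], [-8]].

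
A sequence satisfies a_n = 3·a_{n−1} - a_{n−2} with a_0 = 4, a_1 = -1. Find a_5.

-139

With companion matrix T = [[3, -1], [1, 0]], [a_n, a_{n−1}]ᵀ = T·[a_{n−1}, a_{n−2}]ᵀ, so [a_5, a_4]ᵀ = T⁴·[a_1, a_0]ᵀ.
T⁴ = [[55, -21], [21, -8]], giving [a_5, a_4]ᵀ = [[-139], [-53]].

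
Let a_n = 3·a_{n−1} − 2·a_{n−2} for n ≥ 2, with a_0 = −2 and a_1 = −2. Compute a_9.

With companion matrix B = [[3, −2], [1, 0]], [a_n, a_{n−1}]ᵀ = B·[a_{n−1}, a_{n−2}]ᵀ, so [a_9, a_8]ᵀ = B^8·[a_1, a_0]ᵀ.
B^8 = [[511, −510], [255, −254]], giving [a_9, a_8]ᵀ = [[−2], [−2]].

−2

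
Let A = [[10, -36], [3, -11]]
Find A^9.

tr A = -1 and det A = -2, so the characteristic polynomial is λ² − (-1)λ + (-2) with roots -2 and 1.
Eigenvectors give P = [[3, 4], [1, 1]] with P⁻¹ = [[-1, 4], [1, -3]], and A = P·diag(-2, 1)·P⁻¹.
Then A^9 = P·diag(-512, 1)·P⁻¹ = [[-1536, 4], [-512, 1]] · [[-1, 4], [1, -3]] = [[1540, -6156], [513, -2051]].

[[1540, -6156], [513, -2051]]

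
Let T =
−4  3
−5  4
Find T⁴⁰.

T² = I (check: tr T = 0 and det T = −1), so T⁴⁰ = I since 40 is even.

[[1, 0], [0, 1]]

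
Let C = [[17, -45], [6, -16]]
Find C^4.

tr C = 1 and det C = -2, so the characteristic polynomial is λ² − (1)λ + (-2) with roots 2 and -1.
Eigenvectors give P = [[3, -5], [1, -2]] with P⁻¹ = [[2, -5], [1, -3]], and C = P·diag(2, -1)·P⁻¹.
Then C^4 = P·diag(16, 1)·P⁻¹ = [[48, -5], [16, -2]] · [[2, -5], [1, -3]] = [[91, -225], [30, -74]].

[[91, -225], [30, -74]]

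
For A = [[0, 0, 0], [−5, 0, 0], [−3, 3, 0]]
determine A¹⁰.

A is strictly triangular, hence nilpotent: A³ = 0, so A¹⁰ = 0.

[[0, 0, 0], [0, 0, 0], [0, 0, 0]]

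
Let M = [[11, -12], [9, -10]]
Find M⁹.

[[2051, -2052], [1539, -1540]]

tr M = 1 and det M = -2, so the characteristic polynomial is λ² − (1)λ + (-2) with roots -1 and 2.
Eigenvectors give P = [[1, -4], [1, -3]] with P⁻¹ = [[-3, 4], [-1, 1]], and M = P·diag(-1, 2)·P⁻¹.
Then M⁹ = P·diag(-1, 512)·P⁻¹ = [[-1, -2048], [-1, -1536]] · [[-3, 4], [-1, 1]] = [[2051, -2052], [1539, -1540]].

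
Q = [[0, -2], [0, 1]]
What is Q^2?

[[0, -2], [0, 1]]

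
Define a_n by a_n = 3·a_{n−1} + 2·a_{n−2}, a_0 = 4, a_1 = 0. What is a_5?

With companion matrix M = [[3, 2], [1, 0]], [a_n, a_{n−1}]ᵀ = M·[a_{n−1}, a_{n−2}]ᵀ, so [a_5, a_4]ᵀ = M⁴·[a_1, a_0]ᵀ.
M⁴ = [[139, 78], [39, 22]], giving [a_5, a_4]ᵀ = [[312], [88]].

312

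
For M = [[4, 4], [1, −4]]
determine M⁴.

[[400, 0], [0, 400]]

M² = [[20, 0], [0, 20]]
M³ = [[80, 80], [20, −80]]
M⁴ = [[400, 0], [0, 400]]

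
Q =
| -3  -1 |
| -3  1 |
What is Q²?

[[12, 2], [6, 4]]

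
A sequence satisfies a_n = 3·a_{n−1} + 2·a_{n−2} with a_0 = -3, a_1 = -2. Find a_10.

-293472

With companion matrix A = [[3, 2], [1, 0]], [a_n, a_{n−1}]ᵀ = A·[a_{n−1}, a_{n−2}]ᵀ, so [a_10, a_9]ᵀ = A⁹·[a_1, a_0]ᵀ.
A⁹ = [[79647, 44726], [22363, 12558]], giving [a_10, a_9]ᵀ = [[-293472], [-82400]].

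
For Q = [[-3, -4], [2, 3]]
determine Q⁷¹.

Q² = I (check: tr Q = 0 and det Q = -1), so Q⁷¹ = Q since 71 is odd.

[[-3, -4], [2, 3]]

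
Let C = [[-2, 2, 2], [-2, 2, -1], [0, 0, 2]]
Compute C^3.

C^2 = [[0, 0, -2], [0, 0, -8], [0, 0, 4]]
C^3 = [[0, 0, -4], [0, 0, -16], [0, 0, 8]]

[[0, 0, -4], [0, 0, -16], [0, 0, 8]]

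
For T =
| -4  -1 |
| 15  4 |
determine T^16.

T² = I (check: tr T = 0 and det T = -1), so T^16 = I since 16 is even.

[[1, 0], [0, 1]]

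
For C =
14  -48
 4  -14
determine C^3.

[[56, -192], [16, -56]]

tr C = 0 and det C = -4, so the characteristic polynomial is λ² − (0)λ + (-4) with roots 2 and -2.
Eigenvectors give P = [[4, 3], [1, 1]] with P⁻¹ = [[1, -3], [-1, 4]], and C = P·diag(2, -2)·P⁻¹.
Then C^3 = P·diag(8, -8)·P⁻¹ = [[32, -24], [8, -8]] · [[1, -3], [-1, 4]] = [[56, -192], [16, -56]].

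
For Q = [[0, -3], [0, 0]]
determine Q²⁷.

[[0, 0], [0, 0]]

Q is strictly triangular, hence nilpotent: Q² = 0, so Q²⁷ = 0.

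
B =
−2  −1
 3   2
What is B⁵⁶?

B² = I (check: tr B = 0 and det B = −1), so B⁵⁶ = I since 56 is even.

[[1, 0], [0, 1]]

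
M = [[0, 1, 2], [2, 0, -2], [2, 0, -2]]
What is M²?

[[6, 0, -6], [-4, 2, 8], [-4, 2, 8]]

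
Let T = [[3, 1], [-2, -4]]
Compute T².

[[7, -1], [2, 14]]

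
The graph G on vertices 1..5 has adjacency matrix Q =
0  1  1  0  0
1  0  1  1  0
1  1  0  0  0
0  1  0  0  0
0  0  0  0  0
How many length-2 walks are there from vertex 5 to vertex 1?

The number of length-2 walks from vertex 5 to vertex 1 is entry (5,1) of Q², where Q is the adjacency matrix.
Q² = [[2, 1, 1, 1, 0], [1, 3, 1, 0, 0], [1, 1, 2, 1, 0], [1, 0, 1, 1, 0], [0, 0, 0, 0, 0]]

0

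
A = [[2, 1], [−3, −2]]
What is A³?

A² = [[1, 0], [0, 1]]
A³ = [[2, 1], [−3, −2]]

[[2, 1], [−3, −2]]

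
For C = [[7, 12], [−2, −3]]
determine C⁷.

[[6559, 13116], [−2186, −4371]]

tr C = 4 and det C = 3, so the characteristic polynomial is λ² − (4)λ + (3) with roots 1 and 3.
Eigenvectors give P = [[−2, 3], [1, −1]] with P⁻¹ = [[1, 3], [1, 2]], and C = P·diag(1, 3)·P⁻¹.
Then C⁷ = P·diag(1, 2187)·P⁻¹ = [[−2, 6561], [1, −2187]] · [[1, 3], [1, 2]] = [[6559, 13116], [−2186, −4371]].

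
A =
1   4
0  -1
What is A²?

[[1, 0], [0, 1]]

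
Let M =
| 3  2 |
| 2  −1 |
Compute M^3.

M^2 = [[13, 4], [4, 5]]
M^3 = [[47, 22], [22, 3]]

[[47, 22], [22, 3]]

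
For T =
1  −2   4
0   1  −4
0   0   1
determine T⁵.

[[1, −10, 100], [0, 1, −20], [0, 0, 1]]

T = I + N where N = [[0, −2, 4], [0, 0, −4], [0, 0, 0]] is strictly upper-triangular, so N³ = 0.
(I + N)⁵ = I + 5·N + 10·N² = [[1, −10, 100], [0, 1, −20], [0, 0, 1]].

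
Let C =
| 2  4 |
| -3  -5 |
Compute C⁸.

tr C = -3 and det C = 2, so the characteristic polynomial is λ² − (-3)λ + (2) with roots -1 and -2.
Eigenvectors give P = [[4, -1], [-3, 1]] with P⁻¹ = [[1, 1], [3, 4]], and C = P·diag(-1, -2)·P⁻¹.
Then C⁸ = P·diag(1, 256)·P⁻¹ = [[4, -256], [-3, 256]] · [[1, 1], [3, 4]] = [[-764, -1020], [765, 1021]].

[[-764, -1020], [765, 1021]]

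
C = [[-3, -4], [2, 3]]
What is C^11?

[[-3, -4], [2, 3]]

C² = I (check: tr C = 0 and det C = -1), so C^11 = C since 11 is odd.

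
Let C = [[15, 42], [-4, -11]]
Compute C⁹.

tr C = 4 and det C = 3, so the characteristic polynomial is λ² − (4)λ + (3) with roots 1 and 3.
Eigenvectors give P = [[-3, 7], [1, -2]] with P⁻¹ = [[2, 7], [1, 3]], and C = P·diag(1, 3)·P⁻¹.
Then C⁹ = P·diag(1, 19683)·P⁻¹ = [[-3, 137781], [1, -39366]] · [[2, 7], [1, 3]] = [[137775, 413322], [-39364, -118091]].

[[137775, 413322], [-39364, -118091]]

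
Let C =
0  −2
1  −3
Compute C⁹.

[[510, −1022], [511, −1023]]

tr C = −3 and det C = 2, so the characteristic polynomial is λ² − (−3)λ + (2) with roots −1 and −2.
Eigenvectors give P = [[−2, 1], [−1, 1]] with P⁻¹ = [[−1, 1], [−1, 2]], and C = P·diag(−1, −2)·P⁻¹.
Then C⁹ = P·diag(−1, −512)·P⁻¹ = [[2, −512], [1, −512]] · [[−1, 1], [−1, 2]] = [[510, −1022], [511, −1023]].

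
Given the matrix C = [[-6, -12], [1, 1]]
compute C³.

tr C = -5 and det C = 6, so the characteristic polynomial is λ² − (-5)λ + (6) with roots -2 and -3.
Eigenvectors give P = [[-3, 4], [1, -1]] with P⁻¹ = [[1, 4], [1, 3]], and C = P·diag(-2, -3)·P⁻¹.
Then C³ = P·diag(-8, -27)·P⁻¹ = [[24, -108], [-8, 27]] · [[1, 4], [1, 3]] = [[-84, -228], [19, 49]].

[[-84, -228], [19, 49]]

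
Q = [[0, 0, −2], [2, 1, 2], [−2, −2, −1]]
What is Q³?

[[4, 0, −2], [2, 5, 2], [−2, −2, 3]]

Q² = [[4, 4, 2], [−2, −3, −4], [−2, 0, 1]]
Q³ = [[4, 0, −2], [2, 5, 2], [−2, −2, 3]]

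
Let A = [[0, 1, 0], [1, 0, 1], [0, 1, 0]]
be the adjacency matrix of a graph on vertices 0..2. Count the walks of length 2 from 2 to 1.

The number of length-2 walks from vertex 2 to vertex 1 is entry (2,1) of A^2, where A is the adjacency matrix.
A^2 = [[1, 0, 1], [0, 2, 0], [1, 0, 1]]

0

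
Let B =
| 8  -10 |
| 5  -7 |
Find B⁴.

tr B = 1 and det B = -6, so the characteristic polynomial is λ² − (1)λ + (-6) with roots -2 and 3.
Eigenvectors give P = [[-1, 2], [-1, 1]] with P⁻¹ = [[1, -2], [1, -1]], and B = P·diag(-2, 3)·P⁻¹.
Then B⁴ = P·diag(16, 81)·P⁻¹ = [[-16, 162], [-16, 81]] · [[1, -2], [1, -1]] = [[146, -130], [65, -49]].

[[146, -130], [65, -49]]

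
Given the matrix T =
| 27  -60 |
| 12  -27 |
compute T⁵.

[[2187, -4860], [972, -2187]]

tr T = 0 and det T = -9, so the characteristic polynomial is λ² − (0)λ + (-9) with roots 3 and -3.
Eigenvectors give P = [[-5, -2], [-2, -1]] with P⁻¹ = [[-1, 2], [2, -5]], and T = P·diag(3, -3)·P⁻¹.
Then T⁵ = P·diag(243, -243)·P⁻¹ = [[-1215, 486], [-486, 243]] · [[-1, 2], [2, -5]] = [[2187, -4860], [972, -2187]].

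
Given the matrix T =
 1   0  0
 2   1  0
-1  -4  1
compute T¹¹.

[[1, 0, 0], [22, 1, 0], [-451, -44, 1]]

T = I + N where N = [[0, 0, 0], [2, 0, 0], [-1, -4, 0]] is strictly lower-triangular, so N³ = 0.
(I + N)¹¹ = I + 11·N + 55·N² = [[1, 0, 0], [22, 1, 0], [-451, -44, 1]].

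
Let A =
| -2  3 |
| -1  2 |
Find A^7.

A² = I (check: tr A = 0 and det A = -1), so A^7 = A since 7 is odd.

[[-2, 3], [-1, 2]]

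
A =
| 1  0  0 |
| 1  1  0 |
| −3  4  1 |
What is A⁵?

A = I + N where N = [[0, 0, 0], [1, 0, 0], [−3, 4, 0]] is strictly lower-triangular, so N³ = 0.
(I + N)⁵ = I + 5·N + 10·N² = [[1, 0, 0], [5, 1, 0], [25, 20, 1]].

[[1, 0, 0], [5, 1, 0], [25, 20, 1]]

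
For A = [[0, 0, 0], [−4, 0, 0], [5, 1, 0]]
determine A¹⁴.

[[0, 0, 0], [0, 0, 0], [0, 0, 0]]

A is strictly triangular, hence nilpotent: A³ = 0, so A¹⁴ = 0.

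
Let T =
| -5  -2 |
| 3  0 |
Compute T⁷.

tr T = -5 and det T = 6, so the characteristic polynomial is λ² − (-5)λ + (6) with roots -3 and -2.
Eigenvectors give P = [[-1, -2], [1, 3]] with P⁻¹ = [[-3, -2], [1, 1]], and T = P·diag(-3, -2)·P⁻¹.
Then T⁷ = P·diag(-2187, -128)·P⁻¹ = [[2187, 256], [-2187, -384]] · [[-3, -2], [1, 1]] = [[-6305, -4118], [6177, 3990]].

[[-6305, -4118], [6177, 3990]]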